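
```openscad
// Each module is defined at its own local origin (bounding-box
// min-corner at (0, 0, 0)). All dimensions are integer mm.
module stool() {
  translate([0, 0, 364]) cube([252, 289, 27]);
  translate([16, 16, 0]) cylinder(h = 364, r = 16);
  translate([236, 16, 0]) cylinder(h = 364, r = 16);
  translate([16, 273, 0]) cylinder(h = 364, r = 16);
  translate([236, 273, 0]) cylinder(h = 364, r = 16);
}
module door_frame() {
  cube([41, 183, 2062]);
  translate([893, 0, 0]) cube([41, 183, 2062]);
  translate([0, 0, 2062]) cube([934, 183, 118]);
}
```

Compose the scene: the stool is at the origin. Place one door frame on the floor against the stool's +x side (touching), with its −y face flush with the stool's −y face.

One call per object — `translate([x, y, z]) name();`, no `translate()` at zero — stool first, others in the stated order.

stool();
translate([252, 0, 0]) door_frame();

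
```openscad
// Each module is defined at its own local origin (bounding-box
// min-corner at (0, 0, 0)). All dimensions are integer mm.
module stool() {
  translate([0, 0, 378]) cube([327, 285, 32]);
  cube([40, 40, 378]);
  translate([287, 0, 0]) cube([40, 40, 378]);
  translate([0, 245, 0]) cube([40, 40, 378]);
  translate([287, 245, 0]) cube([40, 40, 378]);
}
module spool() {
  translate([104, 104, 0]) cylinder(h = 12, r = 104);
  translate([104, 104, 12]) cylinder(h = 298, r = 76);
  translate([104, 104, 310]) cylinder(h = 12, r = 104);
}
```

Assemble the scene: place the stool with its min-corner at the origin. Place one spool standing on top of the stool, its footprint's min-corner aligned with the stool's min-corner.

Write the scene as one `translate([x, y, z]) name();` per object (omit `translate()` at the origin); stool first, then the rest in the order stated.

stool();
translate([0, 0, 410]) spool();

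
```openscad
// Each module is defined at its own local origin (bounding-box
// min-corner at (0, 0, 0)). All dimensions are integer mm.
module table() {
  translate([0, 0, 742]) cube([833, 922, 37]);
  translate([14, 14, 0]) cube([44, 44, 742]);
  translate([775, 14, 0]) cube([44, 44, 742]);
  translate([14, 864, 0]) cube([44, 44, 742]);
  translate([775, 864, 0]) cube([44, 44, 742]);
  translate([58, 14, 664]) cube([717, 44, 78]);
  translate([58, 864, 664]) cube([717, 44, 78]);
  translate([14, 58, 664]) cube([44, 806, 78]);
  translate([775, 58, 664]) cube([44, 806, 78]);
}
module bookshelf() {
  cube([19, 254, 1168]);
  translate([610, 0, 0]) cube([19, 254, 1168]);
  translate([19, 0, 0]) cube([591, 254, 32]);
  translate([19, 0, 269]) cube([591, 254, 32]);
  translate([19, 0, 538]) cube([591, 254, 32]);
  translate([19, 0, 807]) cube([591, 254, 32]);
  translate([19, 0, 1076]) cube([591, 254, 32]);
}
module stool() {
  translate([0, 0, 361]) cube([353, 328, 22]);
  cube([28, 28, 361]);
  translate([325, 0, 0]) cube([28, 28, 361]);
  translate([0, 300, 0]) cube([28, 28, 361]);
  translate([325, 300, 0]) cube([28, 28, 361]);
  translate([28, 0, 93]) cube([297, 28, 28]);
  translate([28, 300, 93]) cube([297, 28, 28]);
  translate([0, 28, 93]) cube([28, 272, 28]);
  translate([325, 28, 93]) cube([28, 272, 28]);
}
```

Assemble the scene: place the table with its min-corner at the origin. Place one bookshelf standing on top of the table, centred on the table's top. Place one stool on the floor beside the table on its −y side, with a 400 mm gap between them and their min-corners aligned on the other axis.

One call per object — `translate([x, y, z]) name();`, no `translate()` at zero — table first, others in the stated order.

table();
translate([102, 334, 779]) bookshelf();
translate([0, -728, 0]) stool();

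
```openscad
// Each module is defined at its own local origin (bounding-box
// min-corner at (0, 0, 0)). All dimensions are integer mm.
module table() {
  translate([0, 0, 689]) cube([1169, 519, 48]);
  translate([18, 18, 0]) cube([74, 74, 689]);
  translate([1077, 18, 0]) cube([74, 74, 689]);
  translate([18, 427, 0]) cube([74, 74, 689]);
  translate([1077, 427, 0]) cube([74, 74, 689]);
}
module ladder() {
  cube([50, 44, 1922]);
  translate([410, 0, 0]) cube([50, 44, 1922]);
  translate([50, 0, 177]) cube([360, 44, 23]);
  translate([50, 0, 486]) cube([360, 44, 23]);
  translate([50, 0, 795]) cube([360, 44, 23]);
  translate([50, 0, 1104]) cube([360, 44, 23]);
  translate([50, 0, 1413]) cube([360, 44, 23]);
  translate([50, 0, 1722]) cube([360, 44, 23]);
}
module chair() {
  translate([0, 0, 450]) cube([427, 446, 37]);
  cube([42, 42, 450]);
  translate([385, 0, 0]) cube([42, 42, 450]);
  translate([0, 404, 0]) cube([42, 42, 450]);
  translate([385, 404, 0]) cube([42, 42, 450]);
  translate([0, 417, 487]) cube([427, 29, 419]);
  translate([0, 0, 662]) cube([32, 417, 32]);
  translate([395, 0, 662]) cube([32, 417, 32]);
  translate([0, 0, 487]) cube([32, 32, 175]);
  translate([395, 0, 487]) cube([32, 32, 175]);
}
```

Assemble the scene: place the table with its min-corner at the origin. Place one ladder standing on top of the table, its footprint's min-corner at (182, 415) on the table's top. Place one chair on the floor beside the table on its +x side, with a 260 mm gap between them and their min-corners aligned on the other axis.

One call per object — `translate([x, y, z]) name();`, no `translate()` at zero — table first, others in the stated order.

table();
translate([182, 415, 737]) ladder();
translate([1429, 0, 0]) chair();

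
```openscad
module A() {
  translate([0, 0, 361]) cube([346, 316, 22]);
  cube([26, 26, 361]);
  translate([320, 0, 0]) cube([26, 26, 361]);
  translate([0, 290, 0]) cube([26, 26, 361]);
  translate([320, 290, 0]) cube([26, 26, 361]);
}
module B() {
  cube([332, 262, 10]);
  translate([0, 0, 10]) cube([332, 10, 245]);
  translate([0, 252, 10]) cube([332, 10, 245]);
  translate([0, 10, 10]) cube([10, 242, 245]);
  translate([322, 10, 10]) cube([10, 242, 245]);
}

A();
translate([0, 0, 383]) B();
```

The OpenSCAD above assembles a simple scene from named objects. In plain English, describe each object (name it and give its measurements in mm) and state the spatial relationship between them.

A is a four-legged stool. The seat is a 346×316×22 mm slab whose top surface is at z = 383 mm; four square legs, each 26×26 mm in cross-section, run from the floor (z = 0) to the underside of the seat, each flush with a corner of the seat.

B is an open storage box with external size 332×262×255 mm and wall thickness 10 mm (the base is also 10 mm thick). The base covers the whole footprint; the four walls stand on the base, with the y-facing walls full-width and the x-facing walls fitting between their inner faces.

The open box is on top of the stool.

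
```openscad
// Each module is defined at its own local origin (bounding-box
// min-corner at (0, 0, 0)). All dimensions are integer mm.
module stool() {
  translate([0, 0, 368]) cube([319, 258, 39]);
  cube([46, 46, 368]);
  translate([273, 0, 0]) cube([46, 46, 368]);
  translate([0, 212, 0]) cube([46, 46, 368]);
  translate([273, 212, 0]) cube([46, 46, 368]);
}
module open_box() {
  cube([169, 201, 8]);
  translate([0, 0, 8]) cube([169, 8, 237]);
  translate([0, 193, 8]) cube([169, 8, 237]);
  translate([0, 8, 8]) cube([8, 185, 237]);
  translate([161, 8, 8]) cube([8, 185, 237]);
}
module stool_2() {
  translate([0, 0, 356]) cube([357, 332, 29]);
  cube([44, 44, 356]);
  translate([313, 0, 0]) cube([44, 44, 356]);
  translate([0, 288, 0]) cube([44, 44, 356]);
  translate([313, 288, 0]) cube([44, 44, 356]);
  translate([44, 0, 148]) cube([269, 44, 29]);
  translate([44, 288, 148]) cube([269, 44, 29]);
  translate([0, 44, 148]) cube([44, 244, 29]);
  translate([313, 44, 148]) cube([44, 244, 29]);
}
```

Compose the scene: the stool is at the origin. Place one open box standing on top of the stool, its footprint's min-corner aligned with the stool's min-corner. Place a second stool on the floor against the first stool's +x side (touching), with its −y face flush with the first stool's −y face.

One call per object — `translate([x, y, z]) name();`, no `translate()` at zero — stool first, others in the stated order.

stool();
translate([0, 0, 407]) open_box();
translate([319, 0, 0]) stool_2();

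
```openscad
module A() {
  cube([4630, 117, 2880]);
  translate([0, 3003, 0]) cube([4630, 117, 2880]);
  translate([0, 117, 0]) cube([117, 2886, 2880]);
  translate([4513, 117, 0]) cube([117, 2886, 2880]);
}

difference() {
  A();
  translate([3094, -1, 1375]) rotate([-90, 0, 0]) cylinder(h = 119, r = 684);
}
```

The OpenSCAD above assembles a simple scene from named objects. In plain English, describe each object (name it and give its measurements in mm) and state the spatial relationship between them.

A is the wall frame of a small rectangular building: four walls, each 2880 mm tall and 117 mm thick, enclosing a footprint 4630 mm (x) by 3120 mm (y) outside-to-outside, with no floor or roof. The front and back walls (the −y and +y sides) span the full width; the two side walls fit between them.

The house frame has a circular hole of radius 684 mm through its front wall, centred at (x = 3094, z = 1375).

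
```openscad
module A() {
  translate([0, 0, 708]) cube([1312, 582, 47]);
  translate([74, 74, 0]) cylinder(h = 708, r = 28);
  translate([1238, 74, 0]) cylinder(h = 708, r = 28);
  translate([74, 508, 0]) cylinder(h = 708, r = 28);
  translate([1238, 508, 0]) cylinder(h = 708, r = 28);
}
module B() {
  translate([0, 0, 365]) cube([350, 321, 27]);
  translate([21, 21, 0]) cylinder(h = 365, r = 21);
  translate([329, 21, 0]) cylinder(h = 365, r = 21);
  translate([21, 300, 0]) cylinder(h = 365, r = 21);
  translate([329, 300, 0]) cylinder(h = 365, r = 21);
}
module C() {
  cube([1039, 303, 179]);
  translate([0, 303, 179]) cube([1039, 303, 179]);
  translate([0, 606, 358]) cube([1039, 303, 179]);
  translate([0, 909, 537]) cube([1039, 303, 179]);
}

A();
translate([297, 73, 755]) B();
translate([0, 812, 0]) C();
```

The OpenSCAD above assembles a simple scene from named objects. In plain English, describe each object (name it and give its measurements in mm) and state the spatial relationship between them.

A is a table: top 1312 mm (x) × 582 mm (y), 47 mm thick, upper face at z = 755 mm, on four round legs of 56 mm diameter, each leg's bounding box inset 46 mm from the nearest pair of top edges, running from z = 0 to the bottom of the top.

B is a four-legged stool. The seat is 350×321 mm, 27 mm thick, top at z = 392 mm. It stands on four round legs, each 42 mm in diameter, from z = 0 to the seat underside, each leg's axis is inset half a diameter from the nearest pair of seat edges (so the leg's bounding box is flush with the corner).

C is a straight staircase of 4 solid steps. Each step is 1039 mm wide (x), 303 mm deep (y, the going) and 179 mm tall (the rise). The first step rests on the floor; each subsequent step sits one going further in +y and one rise higher in +z, directly behind and above the previous step with no overlap.

The stool is on top of the table. The staircase is on the floor beside the table on its +y side.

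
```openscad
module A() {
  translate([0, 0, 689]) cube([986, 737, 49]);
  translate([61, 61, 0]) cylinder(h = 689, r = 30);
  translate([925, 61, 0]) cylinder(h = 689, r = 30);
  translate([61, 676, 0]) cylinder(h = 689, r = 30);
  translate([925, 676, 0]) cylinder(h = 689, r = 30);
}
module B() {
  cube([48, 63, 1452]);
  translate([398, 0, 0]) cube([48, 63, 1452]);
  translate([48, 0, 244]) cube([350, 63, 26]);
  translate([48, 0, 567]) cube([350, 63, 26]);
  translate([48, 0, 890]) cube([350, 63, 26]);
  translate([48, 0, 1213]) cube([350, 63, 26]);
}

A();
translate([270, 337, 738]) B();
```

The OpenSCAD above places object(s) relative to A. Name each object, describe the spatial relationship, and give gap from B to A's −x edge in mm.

A is a table. B is a ladder. The ladder is on top of the table, centred. The gap from the ladder to the table's −x edge is 270 mm.

The ladder's min-x is at 270; the table's min-x is 0; gap = 270 mm.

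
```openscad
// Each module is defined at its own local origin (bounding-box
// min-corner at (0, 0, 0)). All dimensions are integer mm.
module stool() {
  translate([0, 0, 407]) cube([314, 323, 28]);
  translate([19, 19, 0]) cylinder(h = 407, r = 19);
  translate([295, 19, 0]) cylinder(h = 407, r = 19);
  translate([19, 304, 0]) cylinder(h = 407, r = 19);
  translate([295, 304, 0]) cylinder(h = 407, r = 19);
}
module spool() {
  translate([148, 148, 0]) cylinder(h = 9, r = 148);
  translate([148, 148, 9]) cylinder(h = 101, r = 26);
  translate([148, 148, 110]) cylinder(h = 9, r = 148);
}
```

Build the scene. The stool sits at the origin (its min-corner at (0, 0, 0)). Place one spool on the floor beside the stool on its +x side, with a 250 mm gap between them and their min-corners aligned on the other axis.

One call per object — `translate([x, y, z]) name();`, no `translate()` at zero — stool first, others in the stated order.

stool();
translate([564, 0, 0]) spool();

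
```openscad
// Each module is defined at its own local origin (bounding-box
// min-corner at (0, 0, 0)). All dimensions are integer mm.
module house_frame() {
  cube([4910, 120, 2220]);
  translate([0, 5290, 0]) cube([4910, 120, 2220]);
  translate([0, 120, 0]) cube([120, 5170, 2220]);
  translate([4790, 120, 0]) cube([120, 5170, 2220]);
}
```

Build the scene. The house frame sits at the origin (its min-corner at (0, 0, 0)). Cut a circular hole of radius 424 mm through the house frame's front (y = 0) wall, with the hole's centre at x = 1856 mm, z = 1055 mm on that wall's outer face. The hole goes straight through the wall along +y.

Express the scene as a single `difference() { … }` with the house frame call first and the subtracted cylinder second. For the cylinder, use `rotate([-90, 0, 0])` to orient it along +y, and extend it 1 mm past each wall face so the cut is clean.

difference() {
  house_frame();
  translate([1856, -1, 1055]) rotate([-90, 0, 0]) cylinder(h = 122, r = 424);
}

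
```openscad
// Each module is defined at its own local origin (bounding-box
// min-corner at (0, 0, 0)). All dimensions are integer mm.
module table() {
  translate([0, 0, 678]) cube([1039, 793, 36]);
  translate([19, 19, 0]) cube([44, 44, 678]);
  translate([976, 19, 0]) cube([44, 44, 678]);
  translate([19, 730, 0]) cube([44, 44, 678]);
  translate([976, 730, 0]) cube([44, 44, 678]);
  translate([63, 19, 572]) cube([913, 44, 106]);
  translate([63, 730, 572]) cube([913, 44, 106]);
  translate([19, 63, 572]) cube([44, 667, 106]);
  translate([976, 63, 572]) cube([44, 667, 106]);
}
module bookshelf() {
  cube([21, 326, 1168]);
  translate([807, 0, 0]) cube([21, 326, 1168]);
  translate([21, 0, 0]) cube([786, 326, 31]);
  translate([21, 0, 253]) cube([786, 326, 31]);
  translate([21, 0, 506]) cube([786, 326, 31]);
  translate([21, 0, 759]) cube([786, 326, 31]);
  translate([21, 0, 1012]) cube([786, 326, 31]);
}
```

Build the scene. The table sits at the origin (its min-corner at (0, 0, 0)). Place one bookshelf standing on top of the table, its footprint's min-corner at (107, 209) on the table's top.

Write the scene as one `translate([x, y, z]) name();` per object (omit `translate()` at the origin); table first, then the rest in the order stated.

table();
translate([107, 209, 714]) bookshelf();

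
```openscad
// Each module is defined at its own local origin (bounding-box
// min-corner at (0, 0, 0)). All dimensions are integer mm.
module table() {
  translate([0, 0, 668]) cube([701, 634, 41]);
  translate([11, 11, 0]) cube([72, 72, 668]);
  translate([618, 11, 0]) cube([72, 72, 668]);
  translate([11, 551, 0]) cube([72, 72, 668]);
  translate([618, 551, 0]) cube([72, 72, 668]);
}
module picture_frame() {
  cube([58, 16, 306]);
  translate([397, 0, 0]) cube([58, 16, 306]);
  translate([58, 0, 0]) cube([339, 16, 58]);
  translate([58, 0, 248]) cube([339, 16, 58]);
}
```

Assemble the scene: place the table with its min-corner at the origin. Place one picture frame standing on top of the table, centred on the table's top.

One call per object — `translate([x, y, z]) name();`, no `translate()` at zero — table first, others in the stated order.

table();
translate([123, 309, 709]) picture_frame();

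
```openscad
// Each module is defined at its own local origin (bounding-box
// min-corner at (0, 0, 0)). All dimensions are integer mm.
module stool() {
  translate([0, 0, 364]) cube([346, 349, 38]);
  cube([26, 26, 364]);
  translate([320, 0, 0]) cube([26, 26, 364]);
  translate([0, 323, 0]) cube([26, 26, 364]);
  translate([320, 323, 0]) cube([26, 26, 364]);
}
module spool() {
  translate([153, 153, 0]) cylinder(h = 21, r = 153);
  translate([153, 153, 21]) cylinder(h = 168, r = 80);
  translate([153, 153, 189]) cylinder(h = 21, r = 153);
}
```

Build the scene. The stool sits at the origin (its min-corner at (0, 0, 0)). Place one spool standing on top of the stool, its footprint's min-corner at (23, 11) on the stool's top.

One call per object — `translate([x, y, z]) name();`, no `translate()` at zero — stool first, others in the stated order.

stool();
translate([23, 11, 402]) spool();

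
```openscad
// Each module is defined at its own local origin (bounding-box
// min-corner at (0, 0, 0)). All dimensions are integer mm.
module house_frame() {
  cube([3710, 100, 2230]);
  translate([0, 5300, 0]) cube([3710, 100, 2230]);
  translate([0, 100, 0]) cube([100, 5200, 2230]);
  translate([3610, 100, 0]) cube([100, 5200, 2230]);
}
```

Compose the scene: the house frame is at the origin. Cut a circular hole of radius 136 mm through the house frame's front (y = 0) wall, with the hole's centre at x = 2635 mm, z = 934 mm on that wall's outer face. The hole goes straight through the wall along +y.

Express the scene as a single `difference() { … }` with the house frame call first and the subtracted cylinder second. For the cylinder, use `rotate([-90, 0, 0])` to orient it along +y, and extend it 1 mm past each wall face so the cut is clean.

difference() {
  house_frame();
  translate([2635, -1, 934]) rotate([-90, 0, 0]) cylinder(h = 102, r = 136);
}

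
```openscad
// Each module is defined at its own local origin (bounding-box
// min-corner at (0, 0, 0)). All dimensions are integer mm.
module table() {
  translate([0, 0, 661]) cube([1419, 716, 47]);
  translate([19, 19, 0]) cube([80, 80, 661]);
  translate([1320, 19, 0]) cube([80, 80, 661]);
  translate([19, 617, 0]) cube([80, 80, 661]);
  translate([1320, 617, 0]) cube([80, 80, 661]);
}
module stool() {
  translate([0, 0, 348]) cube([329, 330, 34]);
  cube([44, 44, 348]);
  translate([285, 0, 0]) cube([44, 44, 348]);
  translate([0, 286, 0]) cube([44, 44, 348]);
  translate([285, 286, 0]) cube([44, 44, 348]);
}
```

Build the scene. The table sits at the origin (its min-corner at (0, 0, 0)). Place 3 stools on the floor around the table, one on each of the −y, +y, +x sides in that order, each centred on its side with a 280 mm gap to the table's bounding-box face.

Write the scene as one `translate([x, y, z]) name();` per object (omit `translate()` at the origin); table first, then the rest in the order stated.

table();
translate([545, -610, 0]) stool();
translate([545, 996, 0]) stool();
translate([1699, 193, 0]) stool();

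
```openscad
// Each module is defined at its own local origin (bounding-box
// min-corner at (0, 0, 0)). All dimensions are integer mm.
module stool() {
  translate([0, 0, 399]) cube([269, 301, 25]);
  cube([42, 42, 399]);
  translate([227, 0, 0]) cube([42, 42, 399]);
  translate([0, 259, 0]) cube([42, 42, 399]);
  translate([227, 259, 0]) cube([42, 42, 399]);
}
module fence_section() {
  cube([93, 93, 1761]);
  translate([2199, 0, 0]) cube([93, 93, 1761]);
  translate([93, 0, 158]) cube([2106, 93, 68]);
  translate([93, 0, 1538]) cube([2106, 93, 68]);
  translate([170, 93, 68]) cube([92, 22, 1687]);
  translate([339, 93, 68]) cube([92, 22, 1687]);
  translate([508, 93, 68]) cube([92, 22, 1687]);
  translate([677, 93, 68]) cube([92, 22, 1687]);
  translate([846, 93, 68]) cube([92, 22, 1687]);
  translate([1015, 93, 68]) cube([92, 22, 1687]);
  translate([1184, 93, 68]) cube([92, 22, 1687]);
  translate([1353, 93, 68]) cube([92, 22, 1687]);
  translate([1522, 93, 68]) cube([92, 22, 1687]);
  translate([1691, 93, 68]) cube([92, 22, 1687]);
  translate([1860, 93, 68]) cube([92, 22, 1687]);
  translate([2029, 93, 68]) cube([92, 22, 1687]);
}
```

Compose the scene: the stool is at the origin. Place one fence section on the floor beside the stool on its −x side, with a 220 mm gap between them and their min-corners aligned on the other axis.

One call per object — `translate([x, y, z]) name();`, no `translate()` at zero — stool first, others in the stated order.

stool();
translate([-2512, 0, 0]) fence_section();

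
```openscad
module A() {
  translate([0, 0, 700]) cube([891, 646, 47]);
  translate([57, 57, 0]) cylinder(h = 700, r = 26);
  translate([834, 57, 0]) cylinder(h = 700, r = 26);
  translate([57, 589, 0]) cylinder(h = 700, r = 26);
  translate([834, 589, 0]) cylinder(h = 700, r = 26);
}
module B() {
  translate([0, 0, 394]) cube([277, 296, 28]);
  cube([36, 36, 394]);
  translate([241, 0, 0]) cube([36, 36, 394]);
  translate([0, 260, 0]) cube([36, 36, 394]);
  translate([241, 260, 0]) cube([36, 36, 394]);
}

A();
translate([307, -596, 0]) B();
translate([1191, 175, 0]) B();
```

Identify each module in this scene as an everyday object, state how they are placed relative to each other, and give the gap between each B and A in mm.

Each stool's nearest face is 300 mm from the table's bounding box.

A is a table. B is a stool. Two stools sit around the table at the −y, +x sides. The gap between each stool and the table is 300 mm.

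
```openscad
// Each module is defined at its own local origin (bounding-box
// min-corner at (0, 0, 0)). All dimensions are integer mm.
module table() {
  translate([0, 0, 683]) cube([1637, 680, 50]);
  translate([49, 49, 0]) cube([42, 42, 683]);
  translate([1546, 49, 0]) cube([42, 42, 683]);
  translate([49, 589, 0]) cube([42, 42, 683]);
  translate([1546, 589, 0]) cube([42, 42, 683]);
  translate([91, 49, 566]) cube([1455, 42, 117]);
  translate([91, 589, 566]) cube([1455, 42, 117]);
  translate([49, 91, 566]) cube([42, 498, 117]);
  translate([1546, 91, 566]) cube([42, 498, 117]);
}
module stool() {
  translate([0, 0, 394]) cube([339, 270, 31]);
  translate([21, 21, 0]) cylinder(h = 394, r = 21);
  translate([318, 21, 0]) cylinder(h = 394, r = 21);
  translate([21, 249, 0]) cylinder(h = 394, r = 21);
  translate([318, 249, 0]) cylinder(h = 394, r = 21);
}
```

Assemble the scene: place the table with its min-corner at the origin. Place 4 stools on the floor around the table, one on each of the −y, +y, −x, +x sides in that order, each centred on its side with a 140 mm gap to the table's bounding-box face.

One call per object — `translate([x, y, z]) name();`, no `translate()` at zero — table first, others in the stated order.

table();
translate([649, -410, 0]) stool();
translate([649, 820, 0]) stool();
translate([-479, 205, 0]) stool();
translate([1777, 205, 0]) stool();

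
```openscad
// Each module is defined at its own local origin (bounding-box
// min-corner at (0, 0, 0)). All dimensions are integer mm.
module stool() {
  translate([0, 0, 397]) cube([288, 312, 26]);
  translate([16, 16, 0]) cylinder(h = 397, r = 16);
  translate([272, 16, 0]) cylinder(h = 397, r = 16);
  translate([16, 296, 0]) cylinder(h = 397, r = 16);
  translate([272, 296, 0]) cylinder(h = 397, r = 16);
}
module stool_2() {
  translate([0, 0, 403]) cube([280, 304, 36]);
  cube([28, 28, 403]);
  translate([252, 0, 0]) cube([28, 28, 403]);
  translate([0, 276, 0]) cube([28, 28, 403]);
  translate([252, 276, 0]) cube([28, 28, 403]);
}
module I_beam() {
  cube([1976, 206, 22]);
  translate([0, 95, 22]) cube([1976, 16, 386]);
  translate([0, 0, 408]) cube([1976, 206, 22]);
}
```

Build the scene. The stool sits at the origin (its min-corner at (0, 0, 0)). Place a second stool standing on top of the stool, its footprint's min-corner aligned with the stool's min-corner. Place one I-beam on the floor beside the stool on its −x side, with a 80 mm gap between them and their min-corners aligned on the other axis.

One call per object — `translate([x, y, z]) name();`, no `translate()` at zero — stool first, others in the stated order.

stool();
translate([0, 0, 423]) stool_2();
translate([-2056, 0, 0]) I_beam();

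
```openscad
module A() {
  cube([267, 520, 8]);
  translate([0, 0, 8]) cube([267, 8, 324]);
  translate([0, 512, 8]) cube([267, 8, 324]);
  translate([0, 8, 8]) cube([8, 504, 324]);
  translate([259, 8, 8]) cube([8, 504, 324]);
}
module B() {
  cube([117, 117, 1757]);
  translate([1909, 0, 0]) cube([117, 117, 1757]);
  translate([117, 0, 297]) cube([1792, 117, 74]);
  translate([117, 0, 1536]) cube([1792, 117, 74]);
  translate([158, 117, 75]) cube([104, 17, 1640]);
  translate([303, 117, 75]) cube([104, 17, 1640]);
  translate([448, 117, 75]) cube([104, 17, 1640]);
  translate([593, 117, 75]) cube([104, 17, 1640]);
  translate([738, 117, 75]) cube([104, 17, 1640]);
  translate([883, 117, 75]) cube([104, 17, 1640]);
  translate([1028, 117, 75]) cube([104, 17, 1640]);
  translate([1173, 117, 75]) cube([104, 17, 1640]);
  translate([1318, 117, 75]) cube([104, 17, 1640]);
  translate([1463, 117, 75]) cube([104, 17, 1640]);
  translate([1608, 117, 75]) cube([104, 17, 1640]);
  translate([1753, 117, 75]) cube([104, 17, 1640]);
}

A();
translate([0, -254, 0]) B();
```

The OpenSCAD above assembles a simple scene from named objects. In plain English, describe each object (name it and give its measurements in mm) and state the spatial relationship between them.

A is an open storage box with external size 267×520×332 mm and wall thickness 8 mm (the base is also 8 mm thick). The base covers the whole footprint; the four walls stand on the base, with the y-facing walls full-width and the x-facing walls fitting between their inner faces.

B is a fence section. Two 117×117 mm posts, 1757 mm tall, stand on the floor with a clear span of 1792 mm between their inner faces. Two horizontal rails of 117×74 mm section span the gap between the posts with their undersides at z = 297 mm and z = 1536 mm, flush with the posts' −y face. 12 pickets, each 104 mm wide, 17 mm thick and 1640 mm tall, are fixed to the +y face of the rails with their bottoms at z = 75 mm, evenly spaced across the span with equal gaps (rounded down to the nearest mm) at the −x end and between each pair — any rounding remainder accumulates at the +x end.

The fence section is on the floor beside the open box on its −y side.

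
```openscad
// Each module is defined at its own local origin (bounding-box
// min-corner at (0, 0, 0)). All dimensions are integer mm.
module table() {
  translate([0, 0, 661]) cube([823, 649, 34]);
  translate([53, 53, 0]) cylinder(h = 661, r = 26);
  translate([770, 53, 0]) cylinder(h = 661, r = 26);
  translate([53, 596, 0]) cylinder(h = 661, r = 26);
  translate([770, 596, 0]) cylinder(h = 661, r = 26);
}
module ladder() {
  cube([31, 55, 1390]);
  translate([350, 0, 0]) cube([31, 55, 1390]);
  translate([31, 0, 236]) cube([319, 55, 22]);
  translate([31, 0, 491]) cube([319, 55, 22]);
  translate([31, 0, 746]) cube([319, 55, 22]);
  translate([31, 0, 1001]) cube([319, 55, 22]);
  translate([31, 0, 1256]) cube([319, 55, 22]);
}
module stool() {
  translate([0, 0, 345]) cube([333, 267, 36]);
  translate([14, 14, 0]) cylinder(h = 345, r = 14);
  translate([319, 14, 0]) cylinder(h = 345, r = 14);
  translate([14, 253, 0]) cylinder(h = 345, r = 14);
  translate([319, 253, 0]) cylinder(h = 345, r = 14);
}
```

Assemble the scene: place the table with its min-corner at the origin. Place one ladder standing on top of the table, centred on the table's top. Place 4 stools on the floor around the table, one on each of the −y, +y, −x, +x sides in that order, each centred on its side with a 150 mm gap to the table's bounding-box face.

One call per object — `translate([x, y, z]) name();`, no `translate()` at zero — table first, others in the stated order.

table();
translate([221, 297, 695]) ladder();
translate([245, -417, 0]) stool();
translate([245, 799, 0]) stool();
translate([-483, 191, 0]) stool();
translate([973, 191, 0]) stool();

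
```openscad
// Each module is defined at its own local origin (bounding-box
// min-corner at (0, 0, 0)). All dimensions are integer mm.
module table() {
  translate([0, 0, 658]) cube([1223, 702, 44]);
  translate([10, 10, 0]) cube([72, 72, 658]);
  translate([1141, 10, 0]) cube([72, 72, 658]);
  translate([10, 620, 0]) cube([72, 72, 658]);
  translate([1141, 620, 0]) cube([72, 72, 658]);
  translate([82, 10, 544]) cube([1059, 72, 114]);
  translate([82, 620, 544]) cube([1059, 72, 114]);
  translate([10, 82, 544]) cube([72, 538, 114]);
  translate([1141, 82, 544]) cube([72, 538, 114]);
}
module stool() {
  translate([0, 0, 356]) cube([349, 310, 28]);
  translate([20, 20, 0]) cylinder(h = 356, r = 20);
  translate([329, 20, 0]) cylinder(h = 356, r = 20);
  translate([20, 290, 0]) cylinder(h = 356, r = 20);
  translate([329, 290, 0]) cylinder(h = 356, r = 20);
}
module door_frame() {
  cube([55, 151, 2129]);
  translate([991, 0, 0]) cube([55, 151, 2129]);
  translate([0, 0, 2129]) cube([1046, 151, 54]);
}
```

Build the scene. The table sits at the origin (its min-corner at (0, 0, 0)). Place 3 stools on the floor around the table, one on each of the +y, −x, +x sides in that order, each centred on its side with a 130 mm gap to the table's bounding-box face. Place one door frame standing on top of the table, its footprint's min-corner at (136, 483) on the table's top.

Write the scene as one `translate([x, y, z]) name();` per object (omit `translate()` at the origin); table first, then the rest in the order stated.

table();
translate([437, 832, 0]) stool();
translate([-479, 196, 0]) stool();
translate([1353, 196, 0]) stool();
translate([136, 483, 702]) door_frame();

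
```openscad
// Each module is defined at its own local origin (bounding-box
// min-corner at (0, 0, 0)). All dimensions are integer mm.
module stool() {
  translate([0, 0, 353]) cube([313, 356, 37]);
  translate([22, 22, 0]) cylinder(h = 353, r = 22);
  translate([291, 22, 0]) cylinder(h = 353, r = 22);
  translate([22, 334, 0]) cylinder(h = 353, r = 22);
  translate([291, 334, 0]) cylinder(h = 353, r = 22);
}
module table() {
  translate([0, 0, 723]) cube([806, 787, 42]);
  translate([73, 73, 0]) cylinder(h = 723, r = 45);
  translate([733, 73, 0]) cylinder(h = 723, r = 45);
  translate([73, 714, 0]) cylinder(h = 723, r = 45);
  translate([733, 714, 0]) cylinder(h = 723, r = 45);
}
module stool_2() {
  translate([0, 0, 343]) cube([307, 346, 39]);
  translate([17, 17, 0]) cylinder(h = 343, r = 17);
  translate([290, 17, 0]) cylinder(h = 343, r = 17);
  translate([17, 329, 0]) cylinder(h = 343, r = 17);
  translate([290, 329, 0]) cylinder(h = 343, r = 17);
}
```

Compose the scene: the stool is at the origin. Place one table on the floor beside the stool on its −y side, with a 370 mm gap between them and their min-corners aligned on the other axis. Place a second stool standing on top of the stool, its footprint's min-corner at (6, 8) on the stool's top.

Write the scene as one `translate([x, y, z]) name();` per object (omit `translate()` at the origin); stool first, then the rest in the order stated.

stool();
translate([0, -1157, 0]) table();
translate([6, 8, 390]) stool_2();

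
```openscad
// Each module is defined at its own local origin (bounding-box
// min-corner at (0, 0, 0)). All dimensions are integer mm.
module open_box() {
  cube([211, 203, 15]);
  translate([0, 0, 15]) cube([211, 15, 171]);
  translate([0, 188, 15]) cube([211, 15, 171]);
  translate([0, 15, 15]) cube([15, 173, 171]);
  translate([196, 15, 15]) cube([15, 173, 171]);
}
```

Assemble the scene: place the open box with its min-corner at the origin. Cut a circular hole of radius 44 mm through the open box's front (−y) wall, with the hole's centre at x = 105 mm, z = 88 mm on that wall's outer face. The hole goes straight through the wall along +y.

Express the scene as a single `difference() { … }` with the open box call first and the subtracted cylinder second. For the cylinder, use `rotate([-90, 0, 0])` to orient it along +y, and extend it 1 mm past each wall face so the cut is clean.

difference() {
  open_box();
  translate([105, -1, 88]) rotate([-90, 0, 0]) cylinder(h = 17, r = 44);
}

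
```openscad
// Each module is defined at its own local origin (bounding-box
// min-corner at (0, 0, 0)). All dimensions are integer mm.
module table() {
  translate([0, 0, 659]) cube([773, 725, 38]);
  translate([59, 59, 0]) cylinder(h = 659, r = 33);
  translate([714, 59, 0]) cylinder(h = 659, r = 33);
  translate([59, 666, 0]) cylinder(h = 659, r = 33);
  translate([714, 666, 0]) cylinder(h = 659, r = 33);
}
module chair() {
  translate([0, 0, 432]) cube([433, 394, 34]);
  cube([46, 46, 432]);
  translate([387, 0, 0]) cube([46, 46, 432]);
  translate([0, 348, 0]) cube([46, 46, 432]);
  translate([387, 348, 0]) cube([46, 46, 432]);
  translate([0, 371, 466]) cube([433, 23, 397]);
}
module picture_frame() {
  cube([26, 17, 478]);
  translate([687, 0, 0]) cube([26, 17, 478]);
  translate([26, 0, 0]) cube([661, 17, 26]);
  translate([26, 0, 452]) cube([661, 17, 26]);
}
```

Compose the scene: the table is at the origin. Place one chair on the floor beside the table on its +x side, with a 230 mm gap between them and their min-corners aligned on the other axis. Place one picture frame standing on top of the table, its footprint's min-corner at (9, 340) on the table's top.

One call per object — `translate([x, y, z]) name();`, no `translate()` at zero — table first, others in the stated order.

table();
translate([1003, 0, 0]) chair();
translate([9, 340, 697]) picture_frame();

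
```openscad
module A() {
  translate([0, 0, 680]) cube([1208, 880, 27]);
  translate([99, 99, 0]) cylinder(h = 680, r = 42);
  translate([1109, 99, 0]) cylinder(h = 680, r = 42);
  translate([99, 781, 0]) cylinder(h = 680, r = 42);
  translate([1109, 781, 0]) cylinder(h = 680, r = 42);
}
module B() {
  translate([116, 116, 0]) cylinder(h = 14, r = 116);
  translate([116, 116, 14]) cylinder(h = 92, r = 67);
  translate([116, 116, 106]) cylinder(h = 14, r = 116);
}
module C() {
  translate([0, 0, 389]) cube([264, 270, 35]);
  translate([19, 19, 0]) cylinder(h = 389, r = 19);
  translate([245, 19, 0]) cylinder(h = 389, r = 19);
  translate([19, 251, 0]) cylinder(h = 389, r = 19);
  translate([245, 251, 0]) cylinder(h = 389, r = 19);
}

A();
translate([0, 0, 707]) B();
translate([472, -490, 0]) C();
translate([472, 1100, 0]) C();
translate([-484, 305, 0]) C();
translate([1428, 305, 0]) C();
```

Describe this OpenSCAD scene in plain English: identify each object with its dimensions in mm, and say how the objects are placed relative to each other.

A is a table with a 1208×880 mm rectangular top, 27 mm thick, top surface at z = 707 mm, supported by four round legs of 84 mm diameter, each leg's bounding box inset 57 mm from the nearest pair of top edges, running from the floor.

B is a spool: two coaxial disc flanges of radius 116 mm and thickness 14 mm, joined by a core cylinder of radius 67 mm and height 92 mm. The lower flange rests on z = 0 and the three cylinders share a vertical axis.

C is a four-legged stool. The seat is a 264×270×35 mm slab whose top surface is at z = 424 mm; four round legs, each 38 mm in diameter, run from the floor (z = 0) to the underside of the seat, each leg's axis is inset half a diameter from the nearest pair of seat edges (so the leg's bounding box is flush with the corner).

The spool is on top of the table. Four stools sit around the table at the −y, +y, −x, +x sides.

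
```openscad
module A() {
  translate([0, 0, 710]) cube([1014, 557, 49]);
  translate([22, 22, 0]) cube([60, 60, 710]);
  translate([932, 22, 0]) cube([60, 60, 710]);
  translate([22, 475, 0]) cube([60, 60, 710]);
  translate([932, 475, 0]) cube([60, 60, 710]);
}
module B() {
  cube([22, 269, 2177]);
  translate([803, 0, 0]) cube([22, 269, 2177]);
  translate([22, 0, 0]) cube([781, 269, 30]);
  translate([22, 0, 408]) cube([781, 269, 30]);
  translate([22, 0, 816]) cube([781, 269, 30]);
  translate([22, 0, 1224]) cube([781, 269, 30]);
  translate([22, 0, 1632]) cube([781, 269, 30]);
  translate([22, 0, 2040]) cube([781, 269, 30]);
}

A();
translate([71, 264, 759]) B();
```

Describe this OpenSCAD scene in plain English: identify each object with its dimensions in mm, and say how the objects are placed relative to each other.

A is a rectangular dining table. The top is 1014×557×49 mm with its upper surface at z = 759 mm. It stands on four 60×60 mm square legs, each inset 22 mm from the nearest pair of top edges, running from the floor to the underside of the top.

B is a bookshelf 825 mm wide overall, 269 mm deep and 2177 mm tall. The two sides are 22 mm thick vertical panels. 6 horizontal shelves of 30 mm thickness span between the inner faces of the sides; the lowest shelf sits on the floor and shelves are stacked with a clear vertical gap of 378 mm between each pair.

The bookshelf is on top of the table.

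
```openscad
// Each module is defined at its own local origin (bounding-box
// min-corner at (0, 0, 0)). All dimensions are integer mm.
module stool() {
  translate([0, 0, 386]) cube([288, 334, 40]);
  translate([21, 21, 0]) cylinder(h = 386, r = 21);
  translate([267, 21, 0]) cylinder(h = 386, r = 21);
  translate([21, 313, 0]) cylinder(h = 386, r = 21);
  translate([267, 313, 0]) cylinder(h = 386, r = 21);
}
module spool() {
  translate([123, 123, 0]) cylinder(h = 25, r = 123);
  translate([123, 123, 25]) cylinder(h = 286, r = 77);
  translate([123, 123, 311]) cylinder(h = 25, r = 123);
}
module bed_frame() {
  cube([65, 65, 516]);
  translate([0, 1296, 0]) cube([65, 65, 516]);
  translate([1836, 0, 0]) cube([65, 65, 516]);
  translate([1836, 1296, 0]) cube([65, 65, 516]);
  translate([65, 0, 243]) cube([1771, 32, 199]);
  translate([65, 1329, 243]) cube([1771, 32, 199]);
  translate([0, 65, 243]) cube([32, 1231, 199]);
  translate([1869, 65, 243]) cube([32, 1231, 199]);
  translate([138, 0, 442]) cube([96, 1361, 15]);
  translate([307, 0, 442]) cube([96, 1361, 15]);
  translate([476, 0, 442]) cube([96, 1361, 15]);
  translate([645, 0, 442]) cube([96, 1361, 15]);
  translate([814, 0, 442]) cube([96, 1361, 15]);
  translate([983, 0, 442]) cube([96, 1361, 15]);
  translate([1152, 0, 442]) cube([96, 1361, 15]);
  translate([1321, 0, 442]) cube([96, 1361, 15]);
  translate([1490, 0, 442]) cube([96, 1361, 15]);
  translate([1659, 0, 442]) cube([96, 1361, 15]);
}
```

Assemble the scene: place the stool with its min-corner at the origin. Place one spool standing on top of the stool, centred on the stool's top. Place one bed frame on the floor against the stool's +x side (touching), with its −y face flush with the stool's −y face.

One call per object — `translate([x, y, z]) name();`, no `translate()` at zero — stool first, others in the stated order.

stool();
translate([21, 44, 426]) spool();
translate([288, 0, 0]) bed_frame();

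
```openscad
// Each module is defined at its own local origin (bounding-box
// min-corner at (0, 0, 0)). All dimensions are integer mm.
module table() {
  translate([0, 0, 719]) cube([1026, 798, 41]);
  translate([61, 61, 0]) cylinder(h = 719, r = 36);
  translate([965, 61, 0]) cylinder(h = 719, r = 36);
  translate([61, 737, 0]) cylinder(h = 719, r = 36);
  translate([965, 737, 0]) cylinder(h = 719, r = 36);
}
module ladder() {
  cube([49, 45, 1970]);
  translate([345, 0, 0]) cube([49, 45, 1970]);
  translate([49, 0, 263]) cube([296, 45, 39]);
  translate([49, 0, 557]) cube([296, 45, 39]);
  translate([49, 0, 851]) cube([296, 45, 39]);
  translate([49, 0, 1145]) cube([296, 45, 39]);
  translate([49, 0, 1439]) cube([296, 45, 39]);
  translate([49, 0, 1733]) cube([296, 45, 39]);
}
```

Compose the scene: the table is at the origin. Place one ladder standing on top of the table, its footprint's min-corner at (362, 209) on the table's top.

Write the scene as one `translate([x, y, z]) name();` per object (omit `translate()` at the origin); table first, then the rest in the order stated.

table();
translate([362, 209, 760]) ladder();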